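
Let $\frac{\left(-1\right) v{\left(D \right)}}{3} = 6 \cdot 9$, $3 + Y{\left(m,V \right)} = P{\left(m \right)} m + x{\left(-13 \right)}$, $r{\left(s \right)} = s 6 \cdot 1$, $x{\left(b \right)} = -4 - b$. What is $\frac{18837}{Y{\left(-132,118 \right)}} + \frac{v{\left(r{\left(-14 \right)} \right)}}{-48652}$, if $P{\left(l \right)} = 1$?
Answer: $- \frac{1818328}{12163} \approx -149.5$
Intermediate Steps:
$r{\left(s \right)} = 6 s$ ($r{\left(s \right)} = 6 s 1 = 6 s$)
$Y{\left(m,V \right)} = 6 + m$ ($Y{\left(m,V \right)} = -3 + \left(1 m - -9\right) = -3 + \left(m + \left(-4 + 13\right)\right) = -3 + \left(m + 9\right) = -3 + \left(9 + m\right) = 6 + m$)
$v{\left(D \right)} = -162$ ($v{\left(D \right)} = - 3 \cdot 6 \cdot 9 = \left(-3\right) 54 = -162$)
$\frac{18837}{Y{\left(-132,118 \right)}} + \frac{v{\left(r{\left(-14 \right)} \right)}}{-48652} = \frac{18837}{6 - 132} - \frac{162}{-48652} = \frac{18837}{-126} - - \frac{81}{24326} = 18837 \left(- \frac{1}{126}\right) + \frac{81}{24326} = - \frac{299}{2} + \frac{81}{24326} = - \frac{1818328}{12163}$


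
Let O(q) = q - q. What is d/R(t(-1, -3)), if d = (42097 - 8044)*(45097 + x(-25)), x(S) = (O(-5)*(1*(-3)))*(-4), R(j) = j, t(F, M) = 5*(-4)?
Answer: -1535688141/20 ≈ -7.6784e+7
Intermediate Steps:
t(F, M) = -20
O(q) = 0
x(S) = 0 (x(S) = (0*(1*(-3)))*(-4) = (0*(-3))*(-4) = 0*(-4) = 0)
d = 1535688141 (d = (42097 - 8044)*(45097 + 0) = 34053*45097 = 1535688141)
d/R(t(-1, -3)) = 1535688141/(-20) = 1535688141*(-1/20) = -1535688141/20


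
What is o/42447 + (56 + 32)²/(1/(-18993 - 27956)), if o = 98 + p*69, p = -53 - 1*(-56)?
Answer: -15432585507727/42447 ≈ -3.6357e+8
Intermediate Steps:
p = 3 (p = -53 + 56 = 3)
o = 305 (o = 98 + 3*69 = 98 + 207 = 305)
o/42447 + (56 + 32)²/(1/(-18993 - 27956)) = 305/42447 + (56 + 32)²/(1/(-18993 - 27956)) = 305*(1/42447) + 88²/(1/(-46949)) = 305/42447 + 7744/(-1/46949) = 305/42447 + 7744*(-46949) = 305/42447 - 363573056 = -15432585507727/42447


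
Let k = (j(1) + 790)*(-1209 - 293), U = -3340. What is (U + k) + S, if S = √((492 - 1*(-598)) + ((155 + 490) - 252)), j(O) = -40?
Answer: -1129840 + √1483 ≈ -1.1298e+6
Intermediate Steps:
S = √1483 (S = √((492 + 598) + (645 - 252)) = √(1090 + 393) = √1483 ≈ 38.510)
k = -1126500 (k = (-40 + 790)*(-1209 - 293) = 750*(-1502) = -1126500)
(U + k) + S = (-3340 - 1126500) + √1483 = -1129840 + √1483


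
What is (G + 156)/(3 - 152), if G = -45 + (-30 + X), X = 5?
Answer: -86/149 ≈ -0.57718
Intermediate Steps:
G = -70 (G = -45 + (-30 + 5) = -45 - 25 = -70)
(G + 156)/(3 - 152) = (-70 + 156)/(3 - 152) = 86/(-149) = 86*(-1/149) = -86/149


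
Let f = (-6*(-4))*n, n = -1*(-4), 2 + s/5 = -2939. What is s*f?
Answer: -1411680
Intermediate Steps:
s = -14705 (s = -10 + 5*(-2939) = -10 - 14695 = -14705)
n = 4
f = 96 (f = -6*(-4)*4 = 24*4 = 96)
s*f = -14705*96 = -1411680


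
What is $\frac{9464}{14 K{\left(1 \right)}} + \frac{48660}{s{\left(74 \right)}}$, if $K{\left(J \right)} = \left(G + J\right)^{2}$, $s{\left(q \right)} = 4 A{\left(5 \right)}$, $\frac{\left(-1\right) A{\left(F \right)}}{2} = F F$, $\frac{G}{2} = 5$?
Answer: $- \frac{287633}{1210} \approx -237.71$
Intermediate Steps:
$G = 10$ ($G = 2 \cdot 5 = 10$)
$A{\left(F \right)} = - 2 F^{2}$ ($A{\left(F \right)} = - 2 F F = - 2 F^{2}$)
$s{\left(q \right)} = -200$ ($s{\left(q \right)} = 4 \left(- 2 \cdot 5^{2}\right) = 4 \left(\left(-2\right) 25\right) = 4 \left(-50\right) = -200$)
$K{\left(J \right)} = \left(10 + J\right)^{2}$
$\frac{9464}{14 K{\left(1 \right)}} + \frac{48660}{s{\left(74 \right)}} = \frac{9464}{14 \left(10 + 1\right)^{2}} + \frac{48660}{-200} = \frac{9464}{14 \cdot 11^{2}} + 48660 \left(- \frac{1}{200}\right) = \frac{9464}{14 \cdot 121} - \frac{2433}{10} = \frac{9464}{1694} - \frac{2433}{10} = 9464 \cdot \frac{1}{1694} - \frac{2433}{10} = \frac{676}{121} - \frac{2433}{10} = - \frac{287633}{1210}$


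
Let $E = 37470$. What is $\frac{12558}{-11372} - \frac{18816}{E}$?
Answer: $- \frac{57043651}{35509070} \approx -1.6065$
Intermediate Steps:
$\frac{12558}{-11372} - \frac{18816}{E} = \frac{12558}{-11372} - \frac{18816}{37470} = 12558 \left(- \frac{1}{11372}\right) - \frac{3136}{6245} = - \frac{6279}{5686} - \frac{3136}{6245} = - \frac{57043651}{35509070}$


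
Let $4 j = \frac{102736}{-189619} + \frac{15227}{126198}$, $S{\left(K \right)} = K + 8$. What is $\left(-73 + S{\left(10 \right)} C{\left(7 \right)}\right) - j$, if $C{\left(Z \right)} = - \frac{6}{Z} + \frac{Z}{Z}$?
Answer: $- \frac{47118505799759}{670027079736} \approx -70.323$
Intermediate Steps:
$S{\left(K \right)} = 8 + K$
$C{\left(Z \right)} = 1 - \frac{6}{Z}$ ($C{\left(Z \right)} = - \frac{6}{Z} + 1 = 1 - \frac{6}{Z}$)
$j = - \frac{10077749215}{95718154248}$ ($j = \frac{\frac{102736}{-189619} + \frac{15227}{126198}}{4} = \frac{102736 \left(- \frac{1}{189619}\right) + 15227 \cdot \frac{1}{126198}}{4} = \frac{- \frac{102736}{189619} + \frac{15227}{126198}}{4} = \frac{1}{4} \left(- \frac{10077749215}{23929538562}\right) = - \frac{10077749215}{95718154248} \approx -0.10529$)
$\left(-73 + S{\left(10 \right)} C{\left(7 \right)}\right) - j = \left(-73 + \left(8 + 10\right) \frac{-6 + 7}{7}\right) - - \frac{10077749215}{95718154248} = \left(-73 + 18 \cdot \frac{1}{7} \cdot 1\right) + \frac{10077749215}{95718154248} = \left(-73 + 18 \cdot \frac{1}{7}\right) + \frac{10077749215}{95718154248} = \left(-73 + \frac{18}{7}\right) + \frac{10077749215}{95718154248} = - \frac{493}{7} + \frac{10077749215}{95718154248} = - \frac{47118505799759}{670027079736}$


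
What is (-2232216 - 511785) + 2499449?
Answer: -244552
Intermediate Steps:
(-2232216 - 511785) + 2499449 = -2744001 + 2499449 = -244552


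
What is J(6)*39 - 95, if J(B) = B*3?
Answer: 607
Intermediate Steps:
J(B) = 3*B
J(6)*39 - 95 = (3*6)*39 - 95 = 18*39 - 95 = 702 - 95 = 607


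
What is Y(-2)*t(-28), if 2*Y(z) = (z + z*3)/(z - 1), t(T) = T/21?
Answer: -16/9 ≈ -1.7778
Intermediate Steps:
t(T) = T/21 (t(T) = T*(1/21) = T/21)
Y(z) = 2*z/(-1 + z) (Y(z) = ((z + z*3)/(z - 1))/2 = ((z + 3*z)/(-1 + z))/2 = ((4*z)/(-1 + z))/2 = (4*z/(-1 + z))/2 = 2*z/(-1 + z))
Y(-2)*t(-28) = (2*(-2)/(-1 - 2))*((1/21)*(-28)) = (2*(-2)/(-3))*(-4/3) = (2*(-2)*(-⅓))*(-4/3) = (4/3)*(-4/3) = -16/9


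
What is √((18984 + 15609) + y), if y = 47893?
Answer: √82486 ≈ 287.20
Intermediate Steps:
√((18984 + 15609) + y) = √((18984 + 15609) + 47893) = √(34593 + 47893) = √82486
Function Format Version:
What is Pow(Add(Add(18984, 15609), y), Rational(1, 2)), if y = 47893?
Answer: Pow(82486, Rational(1, 2)) ≈ 287.20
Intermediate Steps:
Pow(Add(Add(18984, 15609), y), Rational(1, 2)) = Pow(Add(Add(18984, 15609), 47893), Rational(1, 2)) = Pow(Add(34593, 47893), Rational(1, 2)) = Pow(82486, Rational(1, 2))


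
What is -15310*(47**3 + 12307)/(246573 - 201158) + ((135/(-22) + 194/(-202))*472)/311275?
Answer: -122972508576580672/3141142326575 ≈ -39149.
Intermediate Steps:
-15310*(47**3 + 12307)/(246573 - 201158) + ((135/(-22) + 194/(-202))*472)/311275 = -15310/(45415/(103823 + 12307)) + ((135*(-1/22) + 194*(-1/202))*472)*(1/311275) = -15310/(45415/116130) + ((-135/22 - 97/101)*472)*(1/311275) = -15310/(45415*(1/116130)) - 15769/2222*472*(1/311275) = -15310/9083/23226 - 3721484/1111*1/311275 = -15310*23226/9083 - 3721484/345826525 = -355590060/9083 - 3721484/345826525 = -122972508576580672/3141142326575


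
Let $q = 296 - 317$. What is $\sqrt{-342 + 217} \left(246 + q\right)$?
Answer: $1125 i \sqrt{5} \approx 2515.6 i$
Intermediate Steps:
$q = -21$
$\sqrt{-342 + 217} \left(246 + q\right) = \sqrt{-342 + 217} \left(246 - 21\right) = \sqrt{-125} \cdot 225 = 5 i \sqrt{5} \cdot 225 = 1125 i \sqrt{5}$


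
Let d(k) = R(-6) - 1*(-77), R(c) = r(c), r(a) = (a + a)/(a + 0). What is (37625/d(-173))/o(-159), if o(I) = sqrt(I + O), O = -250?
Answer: -37625*I*sqrt(409)/32311 ≈ -23.55*I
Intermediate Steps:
r(a) = 2 (r(a) = (2*a)/a = 2)
R(c) = 2
d(k) = 79 (d(k) = 2 - 1*(-77) = 2 + 77 = 79)
o(I) = sqrt(-250 + I) (o(I) = sqrt(I - 250) = sqrt(-250 + I))
(37625/d(-173))/o(-159) = (37625/79)/(sqrt(-250 - 159)) = (37625*(1/79))/(sqrt(-409)) = 37625/(79*((I*sqrt(409)))) = 37625*(-I*sqrt(409)/409)/79 = -37625*I*sqrt(409)/32311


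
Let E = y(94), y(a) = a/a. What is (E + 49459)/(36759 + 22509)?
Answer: 12365/14817 ≈ 0.83451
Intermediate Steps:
y(a) = 1
E = 1
(E + 49459)/(36759 + 22509) = (1 + 49459)/(36759 + 22509) = 49460/59268 = 49460*(1/59268) = 12365/14817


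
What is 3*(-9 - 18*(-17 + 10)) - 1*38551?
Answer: -38200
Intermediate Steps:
3*(-9 - 18*(-17 + 10)) - 1*38551 = 3*(-9 - 18*(-7)) - 38551 = 3*(-9 + 126) - 38551 = 3*117 - 38551 = 351 - 38551 = -38200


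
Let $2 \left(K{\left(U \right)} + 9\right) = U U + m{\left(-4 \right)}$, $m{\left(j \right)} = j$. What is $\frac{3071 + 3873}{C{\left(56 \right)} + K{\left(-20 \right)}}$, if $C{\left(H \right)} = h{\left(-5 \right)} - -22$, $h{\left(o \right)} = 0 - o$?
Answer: $\frac{868}{27} \approx 32.148$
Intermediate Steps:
$h{\left(o \right)} = - o$
$C{\left(H \right)} = 27$ ($C{\left(H \right)} = \left(-1\right) \left(-5\right) - -22 = 5 + 22 = 27$)
$K{\left(U \right)} = -11 + \frac{U^{2}}{2}$ ($K{\left(U \right)} = -9 + \frac{U U - 4}{2} = -9 + \frac{U^{2} - 4}{2} = -9 + \frac{-4 + U^{2}}{2} = -9 + \left(-2 + \frac{U^{2}}{2}\right) = -11 + \frac{U^{2}}{2}$)
$\frac{3071 + 3873}{C{\left(56 \right)} + K{\left(-20 \right)}} = \frac{3071 + 3873}{27 - \left(11 - \frac{\left(-20\right)^{2}}{2}\right)} = \frac{6944}{27 + \left(-11 + \frac{1}{2} \cdot 400\right)} = \frac{6944}{27 + \left(-11 + 200\right)} = \frac{6944}{27 + 189} = \frac{6944}{216} = 6944 \cdot \frac{1}{216} = \frac{868}{27}$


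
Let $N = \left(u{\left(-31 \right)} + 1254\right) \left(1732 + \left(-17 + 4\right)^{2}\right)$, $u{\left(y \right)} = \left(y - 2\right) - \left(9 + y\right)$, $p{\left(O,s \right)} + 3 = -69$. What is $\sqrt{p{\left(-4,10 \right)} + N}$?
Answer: $\sqrt{2362871} \approx 1537.2$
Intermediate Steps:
$p{\left(O,s \right)} = -72$ ($p{\left(O,s \right)} = -3 - 69 = -72$)
$u{\left(y \right)} = -11$ ($u{\left(y \right)} = \left(-2 + y\right) - \left(9 + y\right) = -11$)
$N = 2362943$ ($N = \left(-11 + 1254\right) \left(1732 + \left(-17 + 4\right)^{2}\right) = 1243 \left(1732 + \left(-13\right)^{2}\right) = 1243 \left(1732 + 169\right) = 1243 \cdot 1901 = 2362943$)
$\sqrt{p{\left(-4,10 \right)} + N} = \sqrt{-72 + 2362943} = \sqrt{2362871}$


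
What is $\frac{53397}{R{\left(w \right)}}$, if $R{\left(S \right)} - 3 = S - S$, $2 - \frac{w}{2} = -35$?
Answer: $17799$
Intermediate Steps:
$w = 74$ ($w = 4 - -70 = 4 + 70 = 74$)
$R{\left(S \right)} = 3$ ($R{\left(S \right)} = 3 + \left(S - S\right) = 3 + 0 = 3$)
$\frac{53397}{R{\left(w \right)}} = \frac{53397}{3} = 53397 \cdot \frac{1}{3} = 17799$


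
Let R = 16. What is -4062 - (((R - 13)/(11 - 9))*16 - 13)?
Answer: -4073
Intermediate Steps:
-4062 - (((R - 13)/(11 - 9))*16 - 13) = -4062 - (((16 - 13)/(11 - 9))*16 - 13) = -4062 - ((3/2)*16 - 13) = -4062 - (24 - 13) = -4062 - 1*11 = -4062 - 11 = -4073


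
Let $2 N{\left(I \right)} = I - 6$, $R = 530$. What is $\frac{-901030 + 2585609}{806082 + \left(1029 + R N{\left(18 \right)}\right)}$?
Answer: $\frac{1684579}{810291} \approx 2.079$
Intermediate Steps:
$N{\left(I \right)} = -3 + \frac{I}{2}$ ($N{\left(I \right)} = \frac{I - 6}{2} = \frac{-6 + I}{2} = -3 + \frac{I}{2}$)
$\frac{-901030 + 2585609}{806082 + \left(1029 + R N{\left(18 \right)}\right)} = \frac{-901030 + 2585609}{806082 + \left(1029 + 530 \left(-3 + \frac{1}{2} \cdot 18\right)\right)} = \frac{1684579}{806082 + \left(1029 + 530 \left(-3 + 9\right)\right)} = \frac{1684579}{806082 + \left(1029 + 530 \cdot 6\right)} = \frac{1684579}{806082 + \left(1029 + 3180\right)} = \frac{1684579}{806082 + 4209} = \frac{1684579}{810291}$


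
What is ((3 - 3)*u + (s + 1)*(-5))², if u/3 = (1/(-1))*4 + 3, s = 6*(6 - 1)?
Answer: 24025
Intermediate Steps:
s = 30 (s = 6*5 = 30)
u = -3 (u = 3*((1/(-1))*4 + 3) = 3*((1*(-1))*4 + 3) = 3*(-1*4 + 3) = 3*(-4 + 3) = 3*(-1) = -3)
((3 - 3)*u + (s + 1)*(-5))² = ((3 - 3)*(-3) + (30 + 1)*(-5))² = (0*(-3) + 31*(-5))² = (0 - 155)² = (-155)² = 24025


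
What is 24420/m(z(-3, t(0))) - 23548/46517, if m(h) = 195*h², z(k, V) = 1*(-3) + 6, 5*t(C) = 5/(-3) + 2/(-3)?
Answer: 72974560/5442489 ≈ 13.408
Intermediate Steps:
t(C) = -7/15 (t(C) = (5/(-3) + 2/(-3))/5 = (5*(-⅓) + 2*(-⅓))/5 = (-5/3 - ⅔)/5 = (⅕)*(-7/3) = -7/15)
z(k, V) = 3 (z(k, V) = -3 + 6 = 3)
24420/m(z(-3, t(0))) - 23548/46517 = 24420/((195*3²)) - 23548/46517 = 24420/((195*9)) - 23548*1/46517 = 24420/1755 - 23548/46517 = 24420*(1/1755) - 23548/46517 = 1628/117 - 23548/46517 = 72974560/5442489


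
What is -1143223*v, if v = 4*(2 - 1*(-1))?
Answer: -13718676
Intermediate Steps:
v = 12 (v = 4*(2 + 1) = 4*3 = 12)
-1143223*v = -1143223*12 = -13718676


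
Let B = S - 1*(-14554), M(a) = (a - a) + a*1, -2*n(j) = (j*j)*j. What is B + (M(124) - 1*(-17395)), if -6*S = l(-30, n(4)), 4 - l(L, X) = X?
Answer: 32067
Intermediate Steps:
n(j) = -j**3/2 (n(j) = -j*j*j/2 = -j**2*j/2 = -j**3/2)
l(L, X) = 4 - X
S = -6 (S = -(4 - (-1)*4**3/2)/6 = -(4 - (-1)*64/2)/6 = -(4 - 1*(-32))/6 = -(4 + 32)/6 = -1/6*36 = -6)
M(a) = a (M(a) = 0 + a = a)
B = 14548 (B = -6 - 1*(-14554) = -6 + 14554 = 14548)
B + (M(124) - 1*(-17395)) = 14548 + (124 - 1*(-17395)) = 14548 + (124 + 17395) = 14548 + 17519 = 32067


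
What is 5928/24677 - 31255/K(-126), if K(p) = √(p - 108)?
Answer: 5928/24677 + 31255*I*√26/78 ≈ 0.24022 + 2043.2*I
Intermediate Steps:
K(p) = √(-108 + p)
5928/24677 - 31255/K(-126) = 5928/24677 - 31255/√(-108 - 126) = 5928*(1/24677) - 31255*(-I*√26/78) = 5928/24677 - 31255*(-I*√26/78) = 5928/24677 - (-31255)*I*√26/78 = 5928/24677 + 31255*I*√26/78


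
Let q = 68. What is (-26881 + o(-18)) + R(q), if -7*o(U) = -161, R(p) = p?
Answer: -26790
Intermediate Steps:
o(U) = 23 (o(U) = -1/7*(-161) = 23)
(-26881 + o(-18)) + R(q) = (-26881 + 23) + 68 = -26858 + 68 = -26790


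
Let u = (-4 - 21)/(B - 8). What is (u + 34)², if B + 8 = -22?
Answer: 1734489/1444 ≈ 1201.2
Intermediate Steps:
B = -30 (B = -8 - 22 = -30)
u = 25/38 (u = (-4 - 21)/(-30 - 8) = -25/(-38) = -25*(-1/38) = 25/38 ≈ 0.65790)
(u + 34)² = (25/38 + 34)² = (1317/38)² = 1734489/1444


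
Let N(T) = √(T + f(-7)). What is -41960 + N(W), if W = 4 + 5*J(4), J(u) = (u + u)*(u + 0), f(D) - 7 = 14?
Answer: -41960 + √185 ≈ -41946.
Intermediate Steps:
f(D) = 21 (f(D) = 7 + 14 = 21)
J(u) = 2*u² (J(u) = (2*u)*u = 2*u²)
W = 164 (W = 4 + 5*(2*4²) = 4 + 5*(2*16) = 4 + 5*32 = 4 + 160 = 164)
N(T) = √(21 + T) (N(T) = √(T + 21) = √(21 + T))
-41960 + N(W) = -41960 + √(21 + 164) = -41960 + √185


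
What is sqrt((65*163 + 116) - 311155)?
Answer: 2*I*sqrt(75111) ≈ 548.13*I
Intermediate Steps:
sqrt((65*163 + 116) - 311155) = sqrt((10595 + 116) - 311155) = sqrt(10711 - 311155) = sqrt(-300444) = 2*I*sqrt(75111)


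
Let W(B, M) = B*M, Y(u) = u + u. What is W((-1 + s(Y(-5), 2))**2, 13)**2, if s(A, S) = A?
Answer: 2474329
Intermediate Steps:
Y(u) = 2*u
W((-1 + s(Y(-5), 2))**2, 13)**2 = ((-1 + 2*(-5))**2*13)**2 = ((-1 - 10)**2*13)**2 = ((-11)**2*13)**2 = (121*13)**2 = 1573**2 = 2474329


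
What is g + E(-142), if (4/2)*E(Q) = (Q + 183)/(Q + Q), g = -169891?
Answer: -96498129/568 ≈ -1.6989e+5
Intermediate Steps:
E(Q) = (183 + Q)/(4*Q) (E(Q) = ((Q + 183)/(Q + Q))/2 = ((183 + Q)/((2*Q)))/2 = ((183 + Q)*(1/(2*Q)))/2 = ((183 + Q)/(2*Q))/2 = (183 + Q)/(4*Q))
g + E(-142) = -169891 + (¼)*(183 - 142)/(-142) = -169891 + (¼)*(-1/142)*41 = -169891 - 41/568 = -96498129/568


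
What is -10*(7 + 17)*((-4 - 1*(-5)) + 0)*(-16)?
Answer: 3840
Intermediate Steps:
-10*(7 + 17)*((-4 - 1*(-5)) + 0)*(-16) = -240*((-4 + 5) + 0)*(-16) = -240*(1 + 0)*(-16) = -240*(-16) = 3840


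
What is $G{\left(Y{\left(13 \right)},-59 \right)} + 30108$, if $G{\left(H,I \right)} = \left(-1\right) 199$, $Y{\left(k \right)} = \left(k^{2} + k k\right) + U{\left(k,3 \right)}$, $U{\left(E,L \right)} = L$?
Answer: $29909$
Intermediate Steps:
$Y{\left(k \right)} = 3 + 2 k^{2}$ ($Y{\left(k \right)} = \left(k^{2} + k k\right) + 3 = \left(k^{2} + k^{2}\right) + 3 = 2 k^{2} + 3 = 3 + 2 k^{2}$)
$G{\left(H,I \right)} = -199$
$G{\left(Y{\left(13 \right)},-59 \right)} + 30108 = -199 + 30108 = 29909$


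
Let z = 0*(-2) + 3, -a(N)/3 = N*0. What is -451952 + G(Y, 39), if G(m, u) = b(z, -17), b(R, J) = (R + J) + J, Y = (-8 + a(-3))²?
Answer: -451983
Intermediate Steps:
a(N) = 0 (a(N) = -3*N*0 = -3*0 = 0)
z = 3 (z = 0 + 3 = 3)
Y = 64 (Y = (-8 + 0)² = (-8)² = 64)
b(R, J) = R + 2*J (b(R, J) = (J + R) + J = R + 2*J)
G(m, u) = -31 (G(m, u) = 3 + 2*(-17) = 3 - 34 = -31)
-451952 + G(Y, 39) = -451952 - 31 = -451983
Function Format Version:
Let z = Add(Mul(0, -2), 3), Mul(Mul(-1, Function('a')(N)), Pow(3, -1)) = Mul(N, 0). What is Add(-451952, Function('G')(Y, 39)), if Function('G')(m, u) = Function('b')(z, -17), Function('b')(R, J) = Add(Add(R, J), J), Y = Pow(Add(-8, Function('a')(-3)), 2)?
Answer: -451983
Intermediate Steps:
Function('a')(N) = 0 (Function('a')(N) = Mul(-3, Mul(N, 0)) = Mul(-3, 0) = 0)
z = 3 (z = Add(0, 3) = 3)
Y = 64 (Y = Pow(Add(-8, 0), 2) = Pow(-8, 2) = 64)
Function('b')(R, J) = Add(R, Mul(2, J)) (Function('b')(R, J) = Add(Add(J, R), J) = Add(R, Mul(2, J)))
Function('G')(m, u) = -31 (Function('G')(m, u) = Add(3, Mul(2, -17)) = Add(3, -34) = -31)
Add(-451952, Function('G')(Y, 39)) = Add(-451952, -31) = -451983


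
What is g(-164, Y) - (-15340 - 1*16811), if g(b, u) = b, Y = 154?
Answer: 31987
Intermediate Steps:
g(-164, Y) - (-15340 - 1*16811) = -164 - (-15340 - 1*16811) = -164 - (-15340 - 16811) = -164 - 1*(-32151) = -164 + 32151 = 31987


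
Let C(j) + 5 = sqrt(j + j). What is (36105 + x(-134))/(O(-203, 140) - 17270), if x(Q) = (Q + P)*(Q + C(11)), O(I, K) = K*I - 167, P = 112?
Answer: -39163/45857 + 22*sqrt(22)/45857 ≈ -0.85177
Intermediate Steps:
O(I, K) = -167 + I*K (O(I, K) = I*K - 167 = -167 + I*K)
C(j) = -5 + sqrt(2)*sqrt(j) (C(j) = -5 + sqrt(j + j) = -5 + sqrt(2*j) = -5 + sqrt(2)*sqrt(j))
x(Q) = (112 + Q)*(-5 + Q + sqrt(22)) (x(Q) = (Q + 112)*(Q + (-5 + sqrt(2)*sqrt(11))) = (112 + Q)*(Q + (-5 + sqrt(22))) = (112 + Q)*(-5 + Q + sqrt(22)))
(36105 + x(-134))/(O(-203, 140) - 17270) = (36105 + (-560 + (-134)**2 + 107*(-134) + 112*sqrt(22) - 134*sqrt(22)))/((-167 - 203*140) - 17270) = (36105 + (-560 + 17956 - 14338 + 112*sqrt(22) - 134*sqrt(22)))/((-167 - 28420) - 17270) = (36105 + (3058 - 22*sqrt(22)))/(-28587 - 17270) = (39163 - 22*sqrt(22))/(-45857) = (39163 - 22*sqrt(22))*(-1/45857) = -39163/45857 + 22*sqrt(22)/45857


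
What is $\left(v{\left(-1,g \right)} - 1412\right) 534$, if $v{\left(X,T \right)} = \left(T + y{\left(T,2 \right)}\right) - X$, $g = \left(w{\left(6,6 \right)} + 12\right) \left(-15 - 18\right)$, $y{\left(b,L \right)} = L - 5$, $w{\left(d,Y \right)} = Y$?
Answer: $-1072272$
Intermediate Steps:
$y{\left(b,L \right)} = -5 + L$
$g = -594$ ($g = \left(6 + 12\right) \left(-15 - 18\right) = 18 \left(-33\right) = -594$)
$v{\left(X,T \right)} = -3 + T - X$ ($v{\left(X,T \right)} = \left(T + \left(-5 + 2\right)\right) - X = \left(T - 3\right) - X = \left(-3 + T\right) - X = -3 + T - X$)
$\left(v{\left(-1,g \right)} - 1412\right) 534 = \left(\left(-3 - 594 - -1\right) - 1412\right) 534 = \left(\left(-3 - 594 + 1\right) - 1412\right) 534 = \left(-596 - 1412\right) 534 = \left(-2008\right) 534 = -1072272$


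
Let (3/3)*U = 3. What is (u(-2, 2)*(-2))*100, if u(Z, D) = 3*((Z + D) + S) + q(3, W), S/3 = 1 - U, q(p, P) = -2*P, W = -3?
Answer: 2400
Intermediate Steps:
U = 3
S = -6 (S = 3*(1 - 1*3) = 3*(1 - 3) = 3*(-2) = -6)
u(Z, D) = -12 + 3*D + 3*Z (u(Z, D) = 3*((Z + D) - 6) - 2*(-3) = 3*((D + Z) - 6) + 6 = 3*(-6 + D + Z) + 6 = (-18 + 3*D + 3*Z) + 6 = -12 + 3*D + 3*Z)
(u(-2, 2)*(-2))*100 = ((-12 + 3*2 + 3*(-2))*(-2))*100 = ((-12 + 6 - 6)*(-2))*100 = -12*(-2)*100 = 24*100 = 2400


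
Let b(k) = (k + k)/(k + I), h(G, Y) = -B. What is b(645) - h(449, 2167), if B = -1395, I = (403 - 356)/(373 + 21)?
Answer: -354068655/254177 ≈ -1393.0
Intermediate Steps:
I = 47/394 ≈ 0.11929
h(G, Y) = 1395 (h(G, Y) = -1*(-1395) = 1395)
b(k) = 2*k/(47/394 + k) (b(k) = (k + k)/(k + 47/394) = (2*k)/(47/394 + k) = 2*k/(47/394 + k))
b(645) - h(449, 2167) = 788*645/(47 + 394*645) - 1*1395 = 788*645/(47 + 254130) - 1395 = 788*645/254177 - 1395 = 788*645*(1/254177) - 1395 = 508260/254177 - 1395 = -354068655/254177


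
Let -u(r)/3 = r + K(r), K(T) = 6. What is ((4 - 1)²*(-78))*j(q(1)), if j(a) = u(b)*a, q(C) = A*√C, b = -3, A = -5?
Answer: -31590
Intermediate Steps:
q(C) = -5*√C
u(r) = -18 - 3*r (u(r) = -3*(r + 6) = -3*(6 + r) = -18 - 3*r)
j(a) = -9*a (j(a) = (-18 - 3*(-3))*a = (-18 + 9)*a = -9*a)
((4 - 1)²*(-78))*j(q(1)) = ((4 - 1)²*(-78))*(-(-45)*√1) = (3²*(-78))*(-(-45)) = (9*(-78))*(-9*(-5)) = -702*45 = -31590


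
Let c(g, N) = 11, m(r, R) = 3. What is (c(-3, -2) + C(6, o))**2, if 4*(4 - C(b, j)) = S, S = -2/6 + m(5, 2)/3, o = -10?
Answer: 7921/36 ≈ 220.03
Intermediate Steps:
S = 2/3 (S = -2/6 + 3/3 = -2*1/6 + 3*(1/3) = -1/3 + 1 = 2/3 ≈ 0.66667)
C(b, j) = 23/6 (C(b, j) = 4 - 1/4*2/3 = 4 - 1/6 = 23/6)
(c(-3, -2) + C(6, o))**2 = (11 + 23/6)**2 = (89/6)**2 = 7921/36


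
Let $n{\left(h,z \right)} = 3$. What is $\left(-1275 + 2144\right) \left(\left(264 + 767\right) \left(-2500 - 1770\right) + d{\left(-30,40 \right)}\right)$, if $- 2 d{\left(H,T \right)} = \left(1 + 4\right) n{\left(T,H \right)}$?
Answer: $- \frac{7651332095}{2} \approx -3.8257 \cdot 10^{9}$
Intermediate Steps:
$d{\left(H,T \right)} = - \frac{15}{2}$ ($d{\left(H,T \right)} = - \frac{\left(1 + 4\right) 3}{2} = - \frac{5 \cdot 3}{2} = \left(- \frac{1}{2}\right) 15 = - \frac{15}{2}$)
$\left(-1275 + 2144\right) \left(\left(264 + 767\right) \left(-2500 - 1770\right) + d{\left(-30,40 \right)}\right) = \left(-1275 + 2144\right) \left(\left(264 + 767\right) \left(-2500 - 1770\right) - \frac{15}{2}\right) = 869 \left(1031 \left(-4270\right) - \frac{15}{2}\right) = 869 \left(-4402370 - \frac{15}{2}\right) = 869 \left(- \frac{8804755}{2}\right) = - \frac{7651332095}{2}$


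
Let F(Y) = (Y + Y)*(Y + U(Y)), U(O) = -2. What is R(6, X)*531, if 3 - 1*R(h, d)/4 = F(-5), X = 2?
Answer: -142308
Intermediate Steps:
F(Y) = 2*Y*(-2 + Y) (F(Y) = (Y + Y)*(Y - 2) = (2*Y)*(-2 + Y) = 2*Y*(-2 + Y))
R(h, d) = -268 (R(h, d) = 12 - 8*(-5)*(-2 - 5) = 12 - 8*(-5)*(-7) = 12 - 4*70 = 12 - 280 = -268)
R(6, X)*531 = -268*531 = -142308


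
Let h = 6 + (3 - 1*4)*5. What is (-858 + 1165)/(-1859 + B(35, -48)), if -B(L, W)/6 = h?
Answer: -307/1865 ≈ -0.16461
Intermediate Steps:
h = 1 (h = 6 + (3 - 4)*5 = 6 - 1*5 = 6 - 5 = 1)
B(L, W) = -6 (B(L, W) = -6*1 = -6)
(-858 + 1165)/(-1859 + B(35, -48)) = (-858 + 1165)/(-1859 - 6) = 307/(-1865) = 307*(-1/1865) = -307/1865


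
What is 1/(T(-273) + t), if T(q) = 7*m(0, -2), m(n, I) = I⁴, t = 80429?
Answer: 1/80541 ≈ 1.2416e-5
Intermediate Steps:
T(q) = 112 (T(q) = 7*(-2)⁴ = 7*16 = 112)
1/(T(-273) + t) = 1/(112 + 80429) = 1/80541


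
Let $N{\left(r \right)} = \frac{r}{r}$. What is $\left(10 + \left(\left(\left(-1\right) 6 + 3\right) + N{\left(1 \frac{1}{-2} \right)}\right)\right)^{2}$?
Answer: $64$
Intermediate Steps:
$N{\left(r \right)} = 1$
$\left(10 + \left(\left(\left(-1\right) 6 + 3\right) + N{\left(1 \frac{1}{-2} \right)}\right)\right)^{2} = \left(10 + \left(\left(\left(-1\right) 6 + 3\right) + 1\right)\right)^{2} = \left(10 + \left(\left(-6 + 3\right) + 1\right)\right)^{2} = \left(10 + \left(-3 + 1\right)\right)^{2} = \left(10 - 2\right)^{2} = 8^{2} = 64$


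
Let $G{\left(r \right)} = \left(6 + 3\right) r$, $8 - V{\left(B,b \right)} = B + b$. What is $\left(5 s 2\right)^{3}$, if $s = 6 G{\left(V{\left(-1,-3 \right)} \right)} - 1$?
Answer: $270840023000$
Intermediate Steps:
$V{\left(B,b \right)} = 8 - B - b$ ($V{\left(B,b \right)} = 8 - \left(B + b\right) = 8 - B - b$)
$G{\left(r \right)} = 9 r$
$s = 647$ ($s = 6 \cdot 9 \left(8 - -1 - -3\right) - 1 = 6 \cdot 9 \left(8 + 1 + 3\right) - 1 = 6 \cdot 9 \cdot 12 - 1 = 6 \cdot 108 - 1 = 648 - 1 = 647$)
$\left(5 s 2\right)^{3} = \left(5 \cdot 647 \cdot 2\right)^{3} = \left(3235 \cdot 2\right)^{3} = 6470^{3} = 270840023000$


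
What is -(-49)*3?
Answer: 147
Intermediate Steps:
-(-49)*3 = -49*(-3) = 147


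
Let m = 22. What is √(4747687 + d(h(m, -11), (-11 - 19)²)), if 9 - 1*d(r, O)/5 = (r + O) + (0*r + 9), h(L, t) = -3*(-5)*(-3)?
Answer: 2*√1185853 ≈ 2177.9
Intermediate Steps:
h(L, t) = -45 (h(L, t) = 15*(-3) = -45)
d(r, O) = -5*O - 5*r (d(r, O) = 45 - 5*((r + O) + (0*r + 9)) = 45 - 5*((O + r) + (0 + 9)) = 45 - 5*((O + r) + 9) = 45 - 5*(9 + O + r) = 45 + (-45 - 5*O - 5*r) = -5*O - 5*r)
√(4747687 + d(h(m, -11), (-11 - 19)²)) = √(4747687 + (-5*(-11 - 19)² - 5*(-45))) = √(4747687 + (-5*(-30)² + 225)) = √(4747687 + (-5*900 + 225)) = √(4747687 + (-4500 + 225)) = √(4747687 - 4275) = √4743412 = 2*√1185853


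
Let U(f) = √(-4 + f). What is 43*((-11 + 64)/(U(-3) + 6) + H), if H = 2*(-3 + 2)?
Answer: 232 - 53*I*√7 ≈ 232.0 - 140.22*I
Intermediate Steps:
H = -2 (H = 2*(-1) = -2)
43*((-11 + 64)/(U(-3) + 6) + H) = 43*((-11 + 64)/(√(-4 - 3) + 6) - 2) = 43*(53/(√(-7) + 6) - 2) = 43*(53/(I*√7 + 6) - 2) = 43*(53/(6 + I*√7) - 2) = 43*(-2 + 53/(6 + I*√7)) = -86 + 2279/(6 + I*√7)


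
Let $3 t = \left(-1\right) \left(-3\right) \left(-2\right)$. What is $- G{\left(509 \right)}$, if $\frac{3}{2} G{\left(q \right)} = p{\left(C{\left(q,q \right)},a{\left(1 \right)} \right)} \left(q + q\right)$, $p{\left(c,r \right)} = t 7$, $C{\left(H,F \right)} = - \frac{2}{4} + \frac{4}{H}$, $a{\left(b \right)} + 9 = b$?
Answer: $\frac{28504}{3} \approx 9501.3$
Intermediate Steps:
$a{\left(b \right)} = -9 + b$
$t = -2$ ($t = \frac{\left(-1\right) \left(-3\right) \left(-2\right)}{3} = \frac{3 \left(-2\right)}{3} = \frac{1}{3} \left(-6\right) = -2$)
$C{\left(H,F \right)} = - \frac{1}{2} + \frac{4}{H}$ ($C{\left(H,F \right)} = \left(-2\right) \frac{1}{4} + \frac{4}{H} = - \frac{1}{2} + \frac{4}{H}$)
$p{\left(c,r \right)} = -14$ ($p{\left(c,r \right)} = \left(-2\right) 7 = -14$)
$G{\left(q \right)} = - \frac{56 q}{3}$ ($G{\left(q \right)} = \frac{2 \left(- 14 \left(q + q\right)\right)}{3} = \frac{2 \left(- 14 \cdot 2 q\right)}{3} = \frac{2 \left(- 28 q\right)}{3} = - \frac{56 q}{3}$)
$- G{\left(509 \right)} = - \frac{\left(-56\right) 509}{3} = \left(-1\right) \left(- \frac{28504}{3}\right) = \frac{28504}{3}$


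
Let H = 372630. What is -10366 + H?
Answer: 362264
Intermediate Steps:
-10366 + H = -10366 + 372630 = 362264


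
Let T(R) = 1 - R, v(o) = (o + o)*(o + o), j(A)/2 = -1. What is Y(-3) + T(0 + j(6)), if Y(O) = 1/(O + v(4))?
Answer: 184/61 ≈ 3.0164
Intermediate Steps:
j(A) = -2 (j(A) = 2*(-1) = -2)
v(o) = 4*o² (v(o) = (2*o)*(2*o) = 4*o²)
Y(O) = 1/(64 + O) (Y(O) = 1/(O + 4*4²) = 1/(O + 4*16) = 1/(O + 64) = 1/(64 + O))
Y(-3) + T(0 + j(6)) = 1/(64 - 3) + (1 - (0 - 2)) = 1/61 + (1 - 1*(-2)) = 1/61 + (1 + 2) = 1/61 + 3 = 184/61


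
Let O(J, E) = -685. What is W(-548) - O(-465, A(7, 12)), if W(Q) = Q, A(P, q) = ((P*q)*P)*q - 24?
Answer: 137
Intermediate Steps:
A(P, q) = -24 + P²*q² (A(P, q) = (q*P²)*q - 24 = P²*q² - 24 = -24 + P²*q²)
W(-548) - O(-465, A(7, 12)) = -548 - 1*(-685) = -548 + 685 = 137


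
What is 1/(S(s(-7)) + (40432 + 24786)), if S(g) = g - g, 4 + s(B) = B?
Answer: 1/65218 ≈ 1.5333e-5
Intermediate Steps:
s(B) = -4 + B
S(g) = 0
1/(S(s(-7)) + (40432 + 24786)) = 1/(0 + (40432 + 24786)) = 1/(0 + 65218) = 1/65218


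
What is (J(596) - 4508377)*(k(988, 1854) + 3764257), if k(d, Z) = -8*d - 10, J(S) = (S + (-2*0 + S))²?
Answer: -11597757844959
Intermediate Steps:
J(S) = 4*S² (J(S) = (S + (0 + S))² = (S + S)² = (2*S)² = 4*S²)
k(d, Z) = -10 - 8*d
(J(596) - 4508377)*(k(988, 1854) + 3764257) = (4*596² - 4508377)*((-10 - 8*988) + 3764257) = (4*355216 - 4508377)*((-10 - 7904) + 3764257) = (1420864 - 4508377)*(-7914 + 3764257) = -3087513*3756343 = -11597757844959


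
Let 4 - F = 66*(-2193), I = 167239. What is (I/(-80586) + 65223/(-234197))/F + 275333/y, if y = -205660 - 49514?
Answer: -125357135056661227571/116177136377315254956 ≈ -1.0790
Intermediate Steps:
F = 144742 (F = 4 - 66*(-2193) = 4 - 1*(-144738) = 4 + 144738 = 144742)
y = -255174
(I/(-80586) + 65223/(-234197))/F + 275333/y = (167239/(-80586) + 65223/(-234197))/144742 + 275333/(-255174) = (167239*(-1/80586) + 65223*(-1/234197))*(1/144742) + 275333*(-1/255174) = (-167239/80586 - 65223/234197)*(1/144742) - 275333/255174 = -44422932761/18872999442*1/144742 - 275333/255174 = -44422932761/2731715685233964 - 275333/255174 = -125357135056661227571/116177136377315254956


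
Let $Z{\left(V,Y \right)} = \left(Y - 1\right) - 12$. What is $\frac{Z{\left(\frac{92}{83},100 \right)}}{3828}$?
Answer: $\frac{1}{44} \approx 0.022727$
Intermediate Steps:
$Z{\left(V,Y \right)} = -13 + Y$ ($Z{\left(V,Y \right)} = \left(-1 + Y\right) - 12 = -13 + Y$)
$\frac{Z{\left(\frac{92}{83},100 \right)}}{3828} = \frac{-13 + 100}{3828} = 87 \cdot \frac{1}{3828} = \frac{1}{44}$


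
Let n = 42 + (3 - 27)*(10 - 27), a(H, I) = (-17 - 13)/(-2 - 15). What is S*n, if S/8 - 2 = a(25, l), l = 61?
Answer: 230400/17 ≈ 13553.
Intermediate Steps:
a(H, I) = 30/17 (a(H, I) = -30/(-17) = -30*(-1/17) = 30/17)
S = 512/17 (S = 16 + 8*(30/17) = 16 + 240/17 = 512/17 ≈ 30.118)
n = 450 (n = 42 - 24*(-17) = 42 + 408 = 450)
S*n = (512/17)*450 = 230400/17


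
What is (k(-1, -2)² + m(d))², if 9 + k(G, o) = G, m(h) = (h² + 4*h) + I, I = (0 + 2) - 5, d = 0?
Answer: 9409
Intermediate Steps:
I = -3 (I = 2 - 5 = -3)
m(h) = -3 + h² + 4*h (m(h) = (h² + 4*h) - 3 = -3 + h² + 4*h)
k(G, o) = -9 + G
(k(-1, -2)² + m(d))² = ((-9 - 1)² + (-3 + 0² + 4*0))² = ((-10)² + (-3 + 0 + 0))² = (100 - 3)² = 97² = 9409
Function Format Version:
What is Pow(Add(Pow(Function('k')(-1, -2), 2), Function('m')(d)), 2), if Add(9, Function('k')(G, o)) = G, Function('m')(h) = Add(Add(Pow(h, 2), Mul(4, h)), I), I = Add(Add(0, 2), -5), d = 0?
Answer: 9409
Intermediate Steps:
I = -3 (I = Add(2, -5) = -3)
Function('m')(h) = Add(-3, Pow(h, 2), Mul(4, h)) (Function('m')(h) = Add(Add(Pow(h, 2), Mul(4, h)), -3) = Add(-3, Pow(h, 2), Mul(4, h)))
Function('k')(G, o) = Add(-9, G)
Pow(Add(Pow(Function('k')(-1, -2), 2), Function('m')(d)), 2) = Pow(Add(Pow(Add(-9, -1), 2), Add(-3, Pow(0, 2), Mul(4, 0))), 2) = Pow(Add(Pow(-10, 2), Add(-3, 0, 0)), 2) = Pow(Add(100, -3), 2) = Pow(97, 2) = 9409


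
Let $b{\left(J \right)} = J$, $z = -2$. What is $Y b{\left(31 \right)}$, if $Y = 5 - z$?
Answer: $217$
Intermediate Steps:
$Y = 7$ ($Y = 5 - -2 = 5 + 2 = 7$)
$Y b{\left(31 \right)} = 7 \cdot 31 = 217$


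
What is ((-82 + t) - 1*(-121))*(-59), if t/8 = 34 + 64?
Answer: -48557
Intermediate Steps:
t = 784 (t = 8*(34 + 64) = 8*98 = 784)
((-82 + t) - 1*(-121))*(-59) = ((-82 + 784) - 1*(-121))*(-59) = (702 + 121)*(-59) = 823*(-59) = -48557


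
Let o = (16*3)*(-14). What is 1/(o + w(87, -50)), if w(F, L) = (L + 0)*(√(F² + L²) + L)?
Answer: -457/5457729 - 25*√10069/10915458 ≈ -0.00031356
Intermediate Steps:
w(F, L) = L*(L + √(F² + L²))
o = -672 (o = 48*(-14) = -672)
1/(o + w(87, -50)) = 1/(-672 - 50*(-50 + √(87² + (-50)²))) = 1/(-672 - 50*(-50 + √(7569 + 2500))) = 1/(-672 - 50*(-50 + √10069)) = 1/(-672 + (2500 - 50*√10069)) = 1/(1828 - 50*√10069)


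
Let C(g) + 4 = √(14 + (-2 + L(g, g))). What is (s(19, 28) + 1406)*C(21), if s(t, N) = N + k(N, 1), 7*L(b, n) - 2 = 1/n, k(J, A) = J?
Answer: -5848 + 1462*√5421/21 ≈ -722.13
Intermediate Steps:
L(b, n) = 2/7 + 1/(7*n)
s(t, N) = 2*N (s(t, N) = N + N = 2*N)
C(g) = -4 + √(12 + (1 + 2*g)/(7*g)) (C(g) = -4 + √(14 + (-2 + (1 + 2*g)/(7*g))) = -4 + √(12 + (1 + 2*g)/(7*g)))
(s(19, 28) + 1406)*C(21) = (2*28 + 1406)*(-4 + √(602 + 7/21)/7) = (56 + 1406)*(-4 + √(602 + 7*(1/21))/7) = 1462*(-4 + √(602 + ⅓)/7) = 1462*(-4 + √(1807/3)/7) = 1462*(-4 + (√5421/3)/7) = 1462*(-4 + √5421/21) = -5848 + 1462*√5421/21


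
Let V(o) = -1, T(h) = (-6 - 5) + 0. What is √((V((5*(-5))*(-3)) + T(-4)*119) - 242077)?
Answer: 3*I*√27043 ≈ 493.34*I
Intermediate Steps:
T(h) = -11 (T(h) = -11 + 0 = -11)
√((V((5*(-5))*(-3)) + T(-4)*119) - 242077) = √((-1 - 11*119) - 242077) = √((-1 - 1309) - 242077) = √(-1310 - 242077) = √(-243387) = 3*I*√27043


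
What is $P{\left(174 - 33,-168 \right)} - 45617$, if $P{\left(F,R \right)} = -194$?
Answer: $-45811$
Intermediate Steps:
$P{\left(174 - 33,-168 \right)} - 45617 = -194 - 45617 = -45811$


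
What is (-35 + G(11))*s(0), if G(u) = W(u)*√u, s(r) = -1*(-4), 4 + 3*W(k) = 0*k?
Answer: -140 - 16*√11/3 ≈ -157.69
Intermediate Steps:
W(k) = -4/3 (W(k) = -4/3 + (0*k)/3 = -4/3 + (⅓)*0 = -4/3 + 0 = -4/3)
s(r) = 4
G(u) = -4*√u/3
(-35 + G(11))*s(0) = (-35 - 4*√11/3)*4 = -140 - 16*√11/3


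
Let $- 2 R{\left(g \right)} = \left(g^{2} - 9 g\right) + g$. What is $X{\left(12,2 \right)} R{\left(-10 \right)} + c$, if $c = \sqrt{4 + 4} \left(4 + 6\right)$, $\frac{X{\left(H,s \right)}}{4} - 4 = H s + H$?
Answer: $-14400 + 20 \sqrt{2} \approx -14372.0$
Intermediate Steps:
$X{\left(H,s \right)} = 16 + 4 H + 4 H s$ ($X{\left(H,s \right)} = 16 + 4 \left(H s + H\right) = 16 + 4 \left(H + H s\right) = 16 + \left(4 H + 4 H s\right) = 16 + 4 H + 4 H s$)
$c = 20 \sqrt{2}$ ($c = \sqrt{8} \cdot 10 = 2 \sqrt{2} \cdot 10 = 20 \sqrt{2} \approx 28.284$)
$R{\left(g \right)} = 4 g - \frac{g^{2}}{2}$ ($R{\left(g \right)} = - \frac{\left(g^{2} - 9 g\right) + g}{2} = - \frac{g^{2} - 8 g}{2} = 4 g - \frac{g^{2}}{2}$)
$X{\left(12,2 \right)} R{\left(-10 \right)} + c = \left(16 + 4 \cdot 12 + 4 \cdot 12 \cdot 2\right) \frac{1}{2} \left(-10\right) \left(8 - -10\right) + 20 \sqrt{2} = \left(16 + 48 + 96\right) \frac{1}{2} \left(-10\right) \left(8 + 10\right) + 20 \sqrt{2} = 160 \cdot \frac{1}{2} \left(-10\right) 18 + 20 \sqrt{2} = 160 \left(-90\right) + 20 \sqrt{2} = -14400 + 20 \sqrt{2}$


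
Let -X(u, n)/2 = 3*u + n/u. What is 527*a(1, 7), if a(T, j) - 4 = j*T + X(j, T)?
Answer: -115413/7 ≈ -16488.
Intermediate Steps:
X(u, n) = -6*u - 2*n/u (X(u, n) = -2*(3*u + n/u) = -6*u - 2*n/u)
a(T, j) = 4 - 6*j + T*j - 2*T/j (a(T, j) = 4 + (j*T + (-6*j - 2*T/j)) = 4 + (T*j + (-6*j - 2*T/j)) = 4 + (-6*j + T*j - 2*T/j) = 4 - 6*j + T*j - 2*T/j)
527*a(1, 7) = 527*(4 - 6*7 + 1*7 - 2*1/7) = 527*(4 - 42 + 7 - 2*1*⅐) = 527*(4 - 42 + 7 - 2/7) = 527*(-219/7) = -115413/7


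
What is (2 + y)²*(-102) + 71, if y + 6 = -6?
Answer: -10129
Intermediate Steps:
y = -12 (y = -6 - 6 = -12)
(2 + y)²*(-102) + 71 = (2 - 12)²*(-102) + 71 = (-10)²*(-102) + 71 = 100*(-102) + 71 = -10200 + 71 = -10129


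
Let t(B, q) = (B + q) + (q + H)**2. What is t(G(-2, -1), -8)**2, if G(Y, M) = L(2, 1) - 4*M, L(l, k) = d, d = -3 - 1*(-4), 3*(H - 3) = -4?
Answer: 111556/81 ≈ 1377.2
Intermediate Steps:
H = 5/3 (H = 3 + (1/3)*(-4) = 3 - 4/3 = 5/3 ≈ 1.6667)
d = 1 (d = -3 + 4 = 1)
L(l, k) = 1
G(Y, M) = 1 - 4*M
t(B, q) = B + q + (5/3 + q)**2 (t(B, q) = (B + q) + (q + 5/3)**2 = (B + q) + (5/3 + q)**2 = B + q + (5/3 + q)**2)
t(G(-2, -1), -8)**2 = ((1 - 4*(-1)) - 8 + (5 + 3*(-8))**2/9)**2 = ((1 + 4) - 8 + (5 - 24)**2/9)**2 = (5 - 8 + (1/9)*(-19)**2)**2 = (5 - 8 + (1/9)*361)**2 = (5 - 8 + 361/9)**2 = (334/9)**2 = 111556/81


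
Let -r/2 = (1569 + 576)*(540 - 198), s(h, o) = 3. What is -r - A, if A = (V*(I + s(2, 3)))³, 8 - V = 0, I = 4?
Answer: 1291564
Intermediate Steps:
V = 8 (V = 8 - 1*0 = 8 + 0 = 8)
r = -1467180 (r = -2*(1569 + 576)*(540 - 198) = -4290*342 = -2*733590 = -1467180)
A = 175616 (A = (8*(4 + 3))³ = (8*7)³ = 56³ = 175616)
-r - A = -1*(-1467180) - 1*175616 = 1467180 - 175616 = 1291564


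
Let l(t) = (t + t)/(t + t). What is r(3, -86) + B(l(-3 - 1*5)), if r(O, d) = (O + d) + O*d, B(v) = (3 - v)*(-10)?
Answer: -361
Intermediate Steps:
l(t) = 1 (l(t) = (2*t)/((2*t)) = (2*t)*(1/(2*t)) = 1)
B(v) = -30 + 10*v
r(O, d) = O + d + O*d
r(3, -86) + B(l(-3 - 1*5)) = (3 - 86 + 3*(-86)) + (-30 + 10*1) = (3 - 86 - 258) + (-30 + 10) = -341 - 20 = -361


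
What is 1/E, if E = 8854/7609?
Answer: 7609/8854 ≈ 0.85939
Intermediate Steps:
E = 8854/7609 (E = 8854*(1/7609) = 8854/7609 ≈ 1.1636)
1/E = 1/(8854/7609) = 7609/8854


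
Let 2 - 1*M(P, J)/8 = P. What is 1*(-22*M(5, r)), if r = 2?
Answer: 528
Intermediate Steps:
M(P, J) = 16 - 8*P
1*(-22*M(5, r)) = 1*(-22*(16 - 8*5)) = 1*(-22*(16 - 40)) = 1*(-22*(-24)) = 1*528 = 528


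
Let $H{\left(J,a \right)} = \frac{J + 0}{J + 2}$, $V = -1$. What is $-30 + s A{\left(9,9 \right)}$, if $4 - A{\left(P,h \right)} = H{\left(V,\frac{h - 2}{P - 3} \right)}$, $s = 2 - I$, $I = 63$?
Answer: $-335$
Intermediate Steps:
$s = -61$ ($s = 2 - 63 = -61$)
$H{\left(J,a \right)} = \frac{J}{2 + J}$
$A{\left(P,h \right)} = 5$ ($A{\left(P,h \right)} = 4 - - \frac{1}{2 - 1} = 4 - - 1^{-1} = 4 - \left(-1\right) 1 = 4 - -1 = 4 + 1 = 5$)
$-30 + s A{\left(9,9 \right)} = -30 - 305 = -335$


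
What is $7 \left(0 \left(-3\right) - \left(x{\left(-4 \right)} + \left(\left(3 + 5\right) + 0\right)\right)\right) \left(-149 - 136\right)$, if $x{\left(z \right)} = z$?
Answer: $7980$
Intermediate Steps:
$7 \left(0 \left(-3\right) - \left(x{\left(-4 \right)} + \left(\left(3 + 5\right) + 0\right)\right)\right) \left(-149 - 136\right) = 7 \left(0 \left(-3\right) - \left(-4 + \left(\left(3 + 5\right) + 0\right)\right)\right) \left(-149 - 136\right) = 7 \left(0 - \left(-4 + \left(8 + 0\right)\right)\right) \left(-285\right) = 7 \left(0 - \left(-4 + 8\right)\right) \left(-285\right) = 7 \left(0 - 4\right) \left(-285\right) = 7 \left(-4\right) \left(-285\right) = \left(-28\right) \left(-285\right) = 7980$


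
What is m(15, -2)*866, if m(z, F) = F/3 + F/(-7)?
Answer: -6928/21 ≈ -329.90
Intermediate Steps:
m(z, F) = 4*F/21 (m(z, F) = F*(⅓) + F*(-⅐) = F/3 - F/7 = 4*F/21)
m(15, -2)*866 = ((4/21)*(-2))*866 = -8/21*866 = -6928/21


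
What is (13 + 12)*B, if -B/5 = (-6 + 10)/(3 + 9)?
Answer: -125/3 ≈ -41.667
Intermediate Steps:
B = -5/3 (B = -5*(-6 + 10)/(3 + 9) = -20/12 = -5*⅓ = -5/3 ≈ -1.6667)
(13 + 12)*B = (13 + 12)*(-5/3) = 25*(-5/3) = -125/3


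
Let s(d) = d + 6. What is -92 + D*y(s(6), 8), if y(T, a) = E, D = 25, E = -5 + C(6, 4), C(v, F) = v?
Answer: -67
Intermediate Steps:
s(d) = 6 + d
E = 1 (E = -5 + 6 = 1)
y(T, a) = 1
-92 + D*y(s(6), 8) = -92 + 25*1 = -92 + 25 = -67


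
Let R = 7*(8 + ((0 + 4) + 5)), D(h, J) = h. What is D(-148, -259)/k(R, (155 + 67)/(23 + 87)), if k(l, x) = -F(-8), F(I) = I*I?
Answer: 37/16 ≈ 2.3125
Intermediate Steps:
F(I) = I**2
R = 119 (R = 7*(8 + (4 + 5)) = 7*(8 + 9) = 7*17 = 119)
k(l, x) = -64 (k(l, x) = -1*(-8)**2 = -1*64 = -64)
D(-148, -259)/k(R, (155 + 67)/(23 + 87)) = -148/(-64) = -148*(-1/64) = 37/16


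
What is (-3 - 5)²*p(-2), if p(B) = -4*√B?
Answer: -256*I*√2 ≈ -362.04*I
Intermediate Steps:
(-3 - 5)²*p(-2) = (-3 - 5)²*(-4*I*√2) = (-8)²*(-4*I*√2) = 64*(-4*I*√2) = -256*I*√2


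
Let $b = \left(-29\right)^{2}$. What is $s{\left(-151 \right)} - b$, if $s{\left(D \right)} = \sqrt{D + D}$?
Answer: $-841 + i \sqrt{302} \approx -841.0 + 17.378 i$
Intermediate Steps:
$b = 841$
$s{\left(D \right)} = \sqrt{2} \sqrt{D}$ ($s{\left(D \right)} = \sqrt{2 D} = \sqrt{2} \sqrt{D}$)
$s{\left(-151 \right)} - b = \sqrt{2} \sqrt{-151} - 841 = \sqrt{2} i \sqrt{151} - 841 = i \sqrt{302} - 841 = -841 + i \sqrt{302}$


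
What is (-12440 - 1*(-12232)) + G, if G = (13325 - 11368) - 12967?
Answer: -11218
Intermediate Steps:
G = -11010 (G = 1957 - 12967 = -11010)
(-12440 - 1*(-12232)) + G = (-12440 - 1*(-12232)) - 11010 = (-12440 + 12232) - 11010 = -208 - 11010 = -11218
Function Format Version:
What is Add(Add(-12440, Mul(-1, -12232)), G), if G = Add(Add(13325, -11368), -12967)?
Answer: -11218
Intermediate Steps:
G = -11010 (G = Add(1957, -12967) = -11010)
Add(Add(-12440, Mul(-1, -12232)), G) = Add(Add(-12440, Mul(-1, -12232)), -11010) = Add(Add(-12440, 12232), -11010) = Add(-208, -11010) = -11218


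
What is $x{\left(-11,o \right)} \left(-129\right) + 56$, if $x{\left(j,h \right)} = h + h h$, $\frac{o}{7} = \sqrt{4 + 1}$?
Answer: $-31549 - 903 \sqrt{5} \approx -33568.0$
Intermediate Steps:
$o = 7 \sqrt{5}$ ($o = 7 \sqrt{4 + 1} = 7 \sqrt{5} \approx 15.652$)
$x{\left(j,h \right)} = h + h^{2}$
$x{\left(-11,o \right)} \left(-129\right) + 56 = 7 \sqrt{5} \left(1 + 7 \sqrt{5}\right) \left(-129\right) + 56 = - 903 \sqrt{5} \left(1 + 7 \sqrt{5}\right) + 56 = 56 - 903 \sqrt{5} \left(1 + 7 \sqrt{5}\right)$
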